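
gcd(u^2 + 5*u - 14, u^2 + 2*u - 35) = u + 7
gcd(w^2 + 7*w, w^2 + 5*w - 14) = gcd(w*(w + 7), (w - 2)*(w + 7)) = w + 7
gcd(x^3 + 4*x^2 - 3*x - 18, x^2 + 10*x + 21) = x + 3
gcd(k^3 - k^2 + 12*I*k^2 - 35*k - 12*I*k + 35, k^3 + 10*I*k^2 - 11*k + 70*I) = k^2 + 12*I*k - 35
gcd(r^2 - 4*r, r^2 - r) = r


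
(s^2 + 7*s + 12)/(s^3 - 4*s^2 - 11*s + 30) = (s + 4)/(s^2 - 7*s + 10)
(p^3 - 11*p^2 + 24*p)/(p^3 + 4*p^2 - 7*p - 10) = p*(p^2 - 11*p + 24)/(p^3 + 4*p^2 - 7*p - 10)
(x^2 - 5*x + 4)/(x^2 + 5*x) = (x^2 - 5*x + 4)/(x*(x + 5))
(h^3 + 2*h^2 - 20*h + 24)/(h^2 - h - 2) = (h^2 + 4*h - 12)/(h + 1)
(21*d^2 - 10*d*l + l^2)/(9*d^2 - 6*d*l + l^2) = (7*d - l)/(3*d - l)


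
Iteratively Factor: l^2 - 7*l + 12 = (l - 4)*(l - 3)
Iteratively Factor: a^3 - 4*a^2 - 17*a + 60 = (a + 4)*(a^2 - 8*a + 15) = (a - 5)*(a + 4)*(a - 3)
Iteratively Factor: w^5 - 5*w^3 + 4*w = (w)*(w^4 - 5*w^2 + 4) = w*(w - 2)*(w^3 + 2*w^2 - w - 2) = w*(w - 2)*(w + 2)*(w^2 - 1) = w*(w - 2)*(w + 1)*(w + 2)*(w - 1)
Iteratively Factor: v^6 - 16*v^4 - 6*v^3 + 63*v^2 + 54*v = (v + 2)*(v^5 - 2*v^4 - 12*v^3 + 18*v^2 + 27*v) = (v + 1)*(v + 2)*(v^4 - 3*v^3 - 9*v^2 + 27*v) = (v - 3)*(v + 1)*(v + 2)*(v^3 - 9*v) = (v - 3)*(v + 1)*(v + 2)*(v + 3)*(v^2 - 3*v) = v*(v - 3)*(v + 1)*(v + 2)*(v + 3)*(v - 3)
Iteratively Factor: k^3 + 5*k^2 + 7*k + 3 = (k + 1)*(k^2 + 4*k + 3) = (k + 1)*(k + 3)*(k + 1)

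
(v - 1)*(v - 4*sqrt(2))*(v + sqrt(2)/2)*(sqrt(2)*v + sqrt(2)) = sqrt(2)*v^4 - 7*v^3 - 5*sqrt(2)*v^2 + 7*v + 4*sqrt(2)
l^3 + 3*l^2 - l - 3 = (l - 1)*(l + 1)*(l + 3)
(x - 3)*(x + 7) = x^2 + 4*x - 21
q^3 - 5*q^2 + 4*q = q*(q - 4)*(q - 1)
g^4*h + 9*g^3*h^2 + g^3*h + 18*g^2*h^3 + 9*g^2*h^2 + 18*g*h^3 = g*(g + 3*h)*(g + 6*h)*(g*h + h)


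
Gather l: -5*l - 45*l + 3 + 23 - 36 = -50*l - 10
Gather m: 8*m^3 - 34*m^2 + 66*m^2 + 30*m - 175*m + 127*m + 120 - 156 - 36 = 8*m^3 + 32*m^2 - 18*m - 72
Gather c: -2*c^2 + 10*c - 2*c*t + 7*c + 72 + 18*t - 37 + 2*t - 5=-2*c^2 + c*(17 - 2*t) + 20*t + 30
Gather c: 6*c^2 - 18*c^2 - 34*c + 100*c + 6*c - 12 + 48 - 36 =-12*c^2 + 72*c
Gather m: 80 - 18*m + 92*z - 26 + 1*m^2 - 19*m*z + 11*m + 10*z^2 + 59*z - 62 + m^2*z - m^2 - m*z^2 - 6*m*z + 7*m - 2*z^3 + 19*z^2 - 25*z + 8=m^2*z + m*(-z^2 - 25*z) - 2*z^3 + 29*z^2 + 126*z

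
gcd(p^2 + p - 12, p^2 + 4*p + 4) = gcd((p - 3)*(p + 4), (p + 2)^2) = 1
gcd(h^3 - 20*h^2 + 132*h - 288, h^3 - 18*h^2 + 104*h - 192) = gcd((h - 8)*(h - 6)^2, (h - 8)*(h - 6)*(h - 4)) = h^2 - 14*h + 48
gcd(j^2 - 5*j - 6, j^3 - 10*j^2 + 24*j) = j - 6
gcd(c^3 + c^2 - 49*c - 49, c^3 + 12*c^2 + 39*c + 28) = c^2 + 8*c + 7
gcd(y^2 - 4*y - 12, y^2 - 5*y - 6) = y - 6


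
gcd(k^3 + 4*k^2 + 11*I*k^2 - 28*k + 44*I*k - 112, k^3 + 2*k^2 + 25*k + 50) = 1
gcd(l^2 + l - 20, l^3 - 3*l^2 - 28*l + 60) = l + 5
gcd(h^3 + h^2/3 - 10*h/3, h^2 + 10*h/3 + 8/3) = h + 2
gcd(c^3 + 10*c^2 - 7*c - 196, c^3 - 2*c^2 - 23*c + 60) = c - 4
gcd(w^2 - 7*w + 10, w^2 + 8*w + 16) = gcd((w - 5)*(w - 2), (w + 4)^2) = 1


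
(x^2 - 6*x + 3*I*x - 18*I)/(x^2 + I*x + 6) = (x - 6)/(x - 2*I)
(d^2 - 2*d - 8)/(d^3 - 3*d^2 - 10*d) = (d - 4)/(d*(d - 5))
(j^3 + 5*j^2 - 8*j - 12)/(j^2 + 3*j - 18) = (j^2 - j - 2)/(j - 3)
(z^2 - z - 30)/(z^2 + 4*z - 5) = (z - 6)/(z - 1)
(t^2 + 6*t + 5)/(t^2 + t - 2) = (t^2 + 6*t + 5)/(t^2 + t - 2)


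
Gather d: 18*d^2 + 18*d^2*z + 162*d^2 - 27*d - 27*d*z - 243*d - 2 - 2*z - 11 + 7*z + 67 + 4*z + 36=d^2*(18*z + 180) + d*(-27*z - 270) + 9*z + 90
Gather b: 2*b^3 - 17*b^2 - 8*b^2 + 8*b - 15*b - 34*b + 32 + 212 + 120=2*b^3 - 25*b^2 - 41*b + 364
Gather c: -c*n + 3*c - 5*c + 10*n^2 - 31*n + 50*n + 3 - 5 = c*(-n - 2) + 10*n^2 + 19*n - 2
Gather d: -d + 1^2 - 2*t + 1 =-d - 2*t + 2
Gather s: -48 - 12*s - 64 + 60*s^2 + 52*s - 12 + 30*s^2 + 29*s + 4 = 90*s^2 + 69*s - 120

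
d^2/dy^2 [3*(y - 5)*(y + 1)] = 6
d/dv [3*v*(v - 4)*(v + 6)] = 9*v^2 + 12*v - 72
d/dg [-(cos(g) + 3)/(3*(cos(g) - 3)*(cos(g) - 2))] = (sin(g)^2 - 6*cos(g) + 20)*sin(g)/(3*(cos(g) - 3)^2*(cos(g) - 2)^2)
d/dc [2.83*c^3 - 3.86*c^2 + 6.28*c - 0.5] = 8.49*c^2 - 7.72*c + 6.28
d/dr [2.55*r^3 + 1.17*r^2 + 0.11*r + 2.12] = 7.65*r^2 + 2.34*r + 0.11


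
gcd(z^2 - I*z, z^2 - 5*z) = z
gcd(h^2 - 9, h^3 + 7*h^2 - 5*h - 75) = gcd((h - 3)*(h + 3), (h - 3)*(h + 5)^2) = h - 3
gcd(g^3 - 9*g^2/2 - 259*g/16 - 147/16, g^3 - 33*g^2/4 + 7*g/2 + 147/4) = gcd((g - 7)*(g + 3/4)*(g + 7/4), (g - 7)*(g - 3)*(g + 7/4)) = g^2 - 21*g/4 - 49/4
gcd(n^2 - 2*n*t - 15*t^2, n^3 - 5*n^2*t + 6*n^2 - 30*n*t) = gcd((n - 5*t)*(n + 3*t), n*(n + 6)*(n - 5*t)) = -n + 5*t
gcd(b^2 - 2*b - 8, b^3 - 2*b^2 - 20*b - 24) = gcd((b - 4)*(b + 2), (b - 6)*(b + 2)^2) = b + 2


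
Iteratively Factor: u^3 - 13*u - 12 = (u + 1)*(u^2 - u - 12) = (u - 4)*(u + 1)*(u + 3)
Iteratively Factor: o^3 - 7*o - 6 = (o - 3)*(o^2 + 3*o + 2) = (o - 3)*(o + 2)*(o + 1)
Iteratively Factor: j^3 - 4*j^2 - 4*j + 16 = (j - 2)*(j^2 - 2*j - 8) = (j - 4)*(j - 2)*(j + 2)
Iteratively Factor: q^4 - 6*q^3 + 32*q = (q)*(q^3 - 6*q^2 + 32) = q*(q + 2)*(q^2 - 8*q + 16) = q*(q - 4)*(q + 2)*(q - 4)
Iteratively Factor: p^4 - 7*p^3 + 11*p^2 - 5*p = (p)*(p^3 - 7*p^2 + 11*p - 5) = p*(p - 1)*(p^2 - 6*p + 5) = p*(p - 1)^2*(p - 5)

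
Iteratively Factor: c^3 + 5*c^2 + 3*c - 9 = (c + 3)*(c^2 + 2*c - 3) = (c + 3)^2*(c - 1)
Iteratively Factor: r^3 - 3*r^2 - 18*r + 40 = (r - 5)*(r^2 + 2*r - 8) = (r - 5)*(r + 4)*(r - 2)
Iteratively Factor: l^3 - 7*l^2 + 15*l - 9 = (l - 3)*(l^2 - 4*l + 3) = (l - 3)^2*(l - 1)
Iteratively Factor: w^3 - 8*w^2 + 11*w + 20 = (w - 5)*(w^2 - 3*w - 4) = (w - 5)*(w + 1)*(w - 4)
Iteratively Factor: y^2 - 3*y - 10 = (y + 2)*(y - 5)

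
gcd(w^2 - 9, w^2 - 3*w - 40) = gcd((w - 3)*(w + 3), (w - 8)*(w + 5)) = 1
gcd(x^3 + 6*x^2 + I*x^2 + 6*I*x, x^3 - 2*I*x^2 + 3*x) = x^2 + I*x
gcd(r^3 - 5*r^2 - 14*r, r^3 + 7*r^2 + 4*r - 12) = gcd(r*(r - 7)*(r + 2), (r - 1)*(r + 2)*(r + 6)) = r + 2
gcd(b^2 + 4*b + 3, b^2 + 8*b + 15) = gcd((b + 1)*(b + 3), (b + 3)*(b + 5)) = b + 3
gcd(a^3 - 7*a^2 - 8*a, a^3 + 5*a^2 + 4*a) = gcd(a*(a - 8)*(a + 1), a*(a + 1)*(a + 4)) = a^2 + a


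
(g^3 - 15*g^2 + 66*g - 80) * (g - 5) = g^4 - 20*g^3 + 141*g^2 - 410*g + 400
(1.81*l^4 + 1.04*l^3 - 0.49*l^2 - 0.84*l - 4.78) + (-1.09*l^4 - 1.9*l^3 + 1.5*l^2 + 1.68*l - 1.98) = 0.72*l^4 - 0.86*l^3 + 1.01*l^2 + 0.84*l - 6.76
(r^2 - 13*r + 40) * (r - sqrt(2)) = r^3 - 13*r^2 - sqrt(2)*r^2 + 13*sqrt(2)*r + 40*r - 40*sqrt(2)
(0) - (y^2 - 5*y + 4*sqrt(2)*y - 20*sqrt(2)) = -y^2 - 4*sqrt(2)*y + 5*y + 20*sqrt(2)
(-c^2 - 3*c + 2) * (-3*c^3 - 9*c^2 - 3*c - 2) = 3*c^5 + 18*c^4 + 24*c^3 - 7*c^2 - 4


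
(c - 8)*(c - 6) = c^2 - 14*c + 48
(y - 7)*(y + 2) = y^2 - 5*y - 14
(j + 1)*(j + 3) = j^2 + 4*j + 3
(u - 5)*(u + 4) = u^2 - u - 20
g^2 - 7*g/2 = g*(g - 7/2)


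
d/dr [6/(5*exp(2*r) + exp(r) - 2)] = (-60*exp(r) - 6)*exp(r)/(5*exp(2*r) + exp(r) - 2)^2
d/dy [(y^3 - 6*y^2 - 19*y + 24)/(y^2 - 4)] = (y^4 + 7*y^2 + 76)/(y^4 - 8*y^2 + 16)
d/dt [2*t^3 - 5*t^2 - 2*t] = 6*t^2 - 10*t - 2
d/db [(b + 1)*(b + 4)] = 2*b + 5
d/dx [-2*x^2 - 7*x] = -4*x - 7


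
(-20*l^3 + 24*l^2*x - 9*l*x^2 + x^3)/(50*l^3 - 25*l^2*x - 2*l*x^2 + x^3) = (-2*l + x)/(5*l + x)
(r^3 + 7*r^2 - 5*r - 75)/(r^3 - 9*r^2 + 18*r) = (r^2 + 10*r + 25)/(r*(r - 6))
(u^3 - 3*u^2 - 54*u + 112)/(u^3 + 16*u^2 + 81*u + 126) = (u^2 - 10*u + 16)/(u^2 + 9*u + 18)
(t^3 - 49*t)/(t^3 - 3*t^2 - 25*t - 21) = t*(t + 7)/(t^2 + 4*t + 3)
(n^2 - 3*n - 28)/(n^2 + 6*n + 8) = (n - 7)/(n + 2)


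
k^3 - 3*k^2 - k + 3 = (k - 3)*(k - 1)*(k + 1)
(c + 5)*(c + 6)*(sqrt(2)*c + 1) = sqrt(2)*c^3 + c^2 + 11*sqrt(2)*c^2 + 11*c + 30*sqrt(2)*c + 30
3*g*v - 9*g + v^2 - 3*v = (3*g + v)*(v - 3)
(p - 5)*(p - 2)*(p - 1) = p^3 - 8*p^2 + 17*p - 10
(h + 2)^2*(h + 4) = h^3 + 8*h^2 + 20*h + 16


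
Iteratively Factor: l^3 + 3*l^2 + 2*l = (l + 1)*(l^2 + 2*l) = (l + 1)*(l + 2)*(l)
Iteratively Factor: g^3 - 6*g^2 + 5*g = (g - 5)*(g^2 - g) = (g - 5)*(g - 1)*(g)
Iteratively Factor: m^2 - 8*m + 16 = (m - 4)*(m - 4)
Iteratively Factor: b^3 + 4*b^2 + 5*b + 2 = (b + 1)*(b^2 + 3*b + 2) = (b + 1)^2*(b + 2)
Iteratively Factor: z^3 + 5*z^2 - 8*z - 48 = (z - 3)*(z^2 + 8*z + 16) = (z - 3)*(z + 4)*(z + 4)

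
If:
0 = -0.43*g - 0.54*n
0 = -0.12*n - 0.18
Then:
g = 1.88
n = -1.50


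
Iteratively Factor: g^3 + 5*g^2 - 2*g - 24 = (g - 2)*(g^2 + 7*g + 12) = (g - 2)*(g + 3)*(g + 4)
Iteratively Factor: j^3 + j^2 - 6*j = (j + 3)*(j^2 - 2*j) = j*(j + 3)*(j - 2)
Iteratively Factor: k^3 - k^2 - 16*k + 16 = (k - 4)*(k^2 + 3*k - 4) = (k - 4)*(k - 1)*(k + 4)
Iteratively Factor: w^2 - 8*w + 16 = (w - 4)*(w - 4)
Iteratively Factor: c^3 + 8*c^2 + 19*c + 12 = (c + 1)*(c^2 + 7*c + 12) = (c + 1)*(c + 3)*(c + 4)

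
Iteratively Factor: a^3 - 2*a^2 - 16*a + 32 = (a + 4)*(a^2 - 6*a + 8) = (a - 4)*(a + 4)*(a - 2)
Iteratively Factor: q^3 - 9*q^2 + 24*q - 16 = (q - 1)*(q^2 - 8*q + 16) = (q - 4)*(q - 1)*(q - 4)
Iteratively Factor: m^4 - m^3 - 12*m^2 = (m + 3)*(m^3 - 4*m^2) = m*(m + 3)*(m^2 - 4*m) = m*(m - 4)*(m + 3)*(m)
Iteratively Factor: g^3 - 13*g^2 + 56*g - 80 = (g - 4)*(g^2 - 9*g + 20) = (g - 4)^2*(g - 5)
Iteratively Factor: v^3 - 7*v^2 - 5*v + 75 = (v + 3)*(v^2 - 10*v + 25) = (v - 5)*(v + 3)*(v - 5)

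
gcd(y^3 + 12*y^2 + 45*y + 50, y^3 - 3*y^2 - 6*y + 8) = y + 2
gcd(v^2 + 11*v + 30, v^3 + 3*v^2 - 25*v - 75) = v + 5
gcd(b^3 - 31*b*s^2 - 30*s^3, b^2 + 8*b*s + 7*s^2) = b + s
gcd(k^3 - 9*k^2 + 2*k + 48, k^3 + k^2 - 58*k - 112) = k^2 - 6*k - 16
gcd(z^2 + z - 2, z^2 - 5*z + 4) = z - 1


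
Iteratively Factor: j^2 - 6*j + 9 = (j - 3)*(j - 3)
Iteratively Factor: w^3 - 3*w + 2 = (w - 1)*(w^2 + w - 2) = (w - 1)*(w + 2)*(w - 1)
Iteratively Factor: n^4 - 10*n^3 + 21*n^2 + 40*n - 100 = (n - 2)*(n^3 - 8*n^2 + 5*n + 50) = (n - 5)*(n - 2)*(n^2 - 3*n - 10) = (n - 5)*(n - 2)*(n + 2)*(n - 5)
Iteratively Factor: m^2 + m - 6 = (m - 2)*(m + 3)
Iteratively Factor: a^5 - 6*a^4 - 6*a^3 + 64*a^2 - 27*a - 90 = (a - 3)*(a^4 - 3*a^3 - 15*a^2 + 19*a + 30) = (a - 3)*(a + 3)*(a^3 - 6*a^2 + 3*a + 10) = (a - 5)*(a - 3)*(a + 3)*(a^2 - a - 2) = (a - 5)*(a - 3)*(a + 1)*(a + 3)*(a - 2)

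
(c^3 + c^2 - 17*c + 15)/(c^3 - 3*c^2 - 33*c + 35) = (c - 3)/(c - 7)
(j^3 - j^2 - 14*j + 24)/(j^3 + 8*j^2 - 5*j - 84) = (j - 2)/(j + 7)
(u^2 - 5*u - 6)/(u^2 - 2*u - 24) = (u + 1)/(u + 4)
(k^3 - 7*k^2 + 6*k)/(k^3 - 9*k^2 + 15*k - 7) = k*(k - 6)/(k^2 - 8*k + 7)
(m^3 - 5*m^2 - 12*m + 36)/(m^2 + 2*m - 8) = (m^2 - 3*m - 18)/(m + 4)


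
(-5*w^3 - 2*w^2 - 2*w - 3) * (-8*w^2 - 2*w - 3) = 40*w^5 + 26*w^4 + 35*w^3 + 34*w^2 + 12*w + 9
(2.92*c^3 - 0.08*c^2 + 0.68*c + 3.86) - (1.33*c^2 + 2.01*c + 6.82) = 2.92*c^3 - 1.41*c^2 - 1.33*c - 2.96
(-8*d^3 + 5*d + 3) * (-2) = 16*d^3 - 10*d - 6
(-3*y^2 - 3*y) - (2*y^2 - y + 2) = -5*y^2 - 2*y - 2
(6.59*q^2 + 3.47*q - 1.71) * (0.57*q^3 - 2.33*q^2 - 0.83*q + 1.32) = 3.7563*q^5 - 13.3768*q^4 - 14.5295*q^3 + 9.803*q^2 + 5.9997*q - 2.2572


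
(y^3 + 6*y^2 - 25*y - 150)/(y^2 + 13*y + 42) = (y^2 - 25)/(y + 7)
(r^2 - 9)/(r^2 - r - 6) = (r + 3)/(r + 2)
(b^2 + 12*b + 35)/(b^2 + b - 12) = (b^2 + 12*b + 35)/(b^2 + b - 12)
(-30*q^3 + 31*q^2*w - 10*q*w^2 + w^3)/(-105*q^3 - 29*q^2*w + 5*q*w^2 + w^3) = (6*q^2 - 5*q*w + w^2)/(21*q^2 + 10*q*w + w^2)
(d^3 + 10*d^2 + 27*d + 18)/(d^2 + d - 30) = (d^2 + 4*d + 3)/(d - 5)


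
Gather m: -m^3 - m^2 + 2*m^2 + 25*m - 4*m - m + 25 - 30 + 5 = -m^3 + m^2 + 20*m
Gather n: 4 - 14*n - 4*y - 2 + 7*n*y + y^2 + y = n*(7*y - 14) + y^2 - 3*y + 2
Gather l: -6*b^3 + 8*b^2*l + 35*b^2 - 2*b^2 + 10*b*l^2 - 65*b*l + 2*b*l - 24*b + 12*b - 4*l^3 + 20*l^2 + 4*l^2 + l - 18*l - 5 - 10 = -6*b^3 + 33*b^2 - 12*b - 4*l^3 + l^2*(10*b + 24) + l*(8*b^2 - 63*b - 17) - 15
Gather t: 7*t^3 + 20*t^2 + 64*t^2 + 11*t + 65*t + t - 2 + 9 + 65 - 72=7*t^3 + 84*t^2 + 77*t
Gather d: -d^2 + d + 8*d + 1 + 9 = -d^2 + 9*d + 10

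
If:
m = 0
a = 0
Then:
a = 0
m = 0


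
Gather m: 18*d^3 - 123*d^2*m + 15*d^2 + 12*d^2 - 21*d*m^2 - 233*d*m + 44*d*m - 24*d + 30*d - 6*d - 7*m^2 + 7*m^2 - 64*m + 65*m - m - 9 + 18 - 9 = 18*d^3 + 27*d^2 - 21*d*m^2 + m*(-123*d^2 - 189*d)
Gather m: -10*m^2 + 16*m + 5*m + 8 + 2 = -10*m^2 + 21*m + 10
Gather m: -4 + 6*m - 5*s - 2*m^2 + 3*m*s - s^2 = -2*m^2 + m*(3*s + 6) - s^2 - 5*s - 4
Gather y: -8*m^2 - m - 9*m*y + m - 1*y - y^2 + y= -8*m^2 - 9*m*y - y^2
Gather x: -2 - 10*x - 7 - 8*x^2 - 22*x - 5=-8*x^2 - 32*x - 14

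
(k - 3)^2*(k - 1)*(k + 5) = k^4 - 2*k^3 - 20*k^2 + 66*k - 45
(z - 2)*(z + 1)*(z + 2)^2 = z^4 + 3*z^3 - 2*z^2 - 12*z - 8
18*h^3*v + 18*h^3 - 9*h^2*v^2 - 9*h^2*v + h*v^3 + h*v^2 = (-6*h + v)*(-3*h + v)*(h*v + h)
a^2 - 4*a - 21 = (a - 7)*(a + 3)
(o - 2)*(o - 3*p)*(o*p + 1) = o^3*p - 3*o^2*p^2 - 2*o^2*p + o^2 + 6*o*p^2 - 3*o*p - 2*o + 6*p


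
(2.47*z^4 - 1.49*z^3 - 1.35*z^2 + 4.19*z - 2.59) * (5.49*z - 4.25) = 13.5603*z^5 - 18.6776*z^4 - 1.079*z^3 + 28.7406*z^2 - 32.0266*z + 11.0075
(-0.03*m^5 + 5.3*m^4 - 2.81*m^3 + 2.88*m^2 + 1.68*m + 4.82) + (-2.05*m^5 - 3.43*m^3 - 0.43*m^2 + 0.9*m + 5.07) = -2.08*m^5 + 5.3*m^4 - 6.24*m^3 + 2.45*m^2 + 2.58*m + 9.89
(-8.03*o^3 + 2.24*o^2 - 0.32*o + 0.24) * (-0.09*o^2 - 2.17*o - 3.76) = 0.7227*o^5 + 17.2235*o^4 + 25.3608*o^3 - 7.7496*o^2 + 0.6824*o - 0.9024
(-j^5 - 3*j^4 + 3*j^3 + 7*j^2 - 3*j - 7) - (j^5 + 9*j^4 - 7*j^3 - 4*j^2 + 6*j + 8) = -2*j^5 - 12*j^4 + 10*j^3 + 11*j^2 - 9*j - 15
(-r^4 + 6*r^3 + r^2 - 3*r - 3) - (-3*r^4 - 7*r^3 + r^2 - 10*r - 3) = 2*r^4 + 13*r^3 + 7*r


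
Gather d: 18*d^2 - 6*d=18*d^2 - 6*d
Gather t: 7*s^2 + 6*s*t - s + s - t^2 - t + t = 7*s^2 + 6*s*t - t^2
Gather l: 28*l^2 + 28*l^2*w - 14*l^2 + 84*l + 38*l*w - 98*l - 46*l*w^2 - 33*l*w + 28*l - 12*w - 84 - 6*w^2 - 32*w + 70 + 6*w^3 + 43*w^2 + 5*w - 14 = l^2*(28*w + 14) + l*(-46*w^2 + 5*w + 14) + 6*w^3 + 37*w^2 - 39*w - 28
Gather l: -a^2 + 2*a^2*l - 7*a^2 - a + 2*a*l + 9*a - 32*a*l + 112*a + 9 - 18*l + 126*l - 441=-8*a^2 + 120*a + l*(2*a^2 - 30*a + 108) - 432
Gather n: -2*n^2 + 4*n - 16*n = -2*n^2 - 12*n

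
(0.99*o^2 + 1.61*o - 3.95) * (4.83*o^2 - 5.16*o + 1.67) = 4.7817*o^4 + 2.6679*o^3 - 25.7328*o^2 + 23.0707*o - 6.5965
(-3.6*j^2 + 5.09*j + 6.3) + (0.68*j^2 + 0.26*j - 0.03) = -2.92*j^2 + 5.35*j + 6.27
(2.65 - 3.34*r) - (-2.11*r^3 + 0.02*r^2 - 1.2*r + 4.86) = 2.11*r^3 - 0.02*r^2 - 2.14*r - 2.21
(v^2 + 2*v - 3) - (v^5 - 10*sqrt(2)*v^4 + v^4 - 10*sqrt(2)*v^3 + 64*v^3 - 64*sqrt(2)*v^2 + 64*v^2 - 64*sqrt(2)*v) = -v^5 - v^4 + 10*sqrt(2)*v^4 - 64*v^3 + 10*sqrt(2)*v^3 - 63*v^2 + 64*sqrt(2)*v^2 + 2*v + 64*sqrt(2)*v - 3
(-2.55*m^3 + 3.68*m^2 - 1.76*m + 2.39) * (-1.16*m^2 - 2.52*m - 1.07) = 2.958*m^5 + 2.1572*m^4 - 4.5035*m^3 - 2.2748*m^2 - 4.1396*m - 2.5573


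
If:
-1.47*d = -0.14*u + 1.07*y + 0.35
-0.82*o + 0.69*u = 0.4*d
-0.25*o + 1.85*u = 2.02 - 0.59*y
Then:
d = -0.756800466234429*y - 0.119914188749582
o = 0.113746630727763*y + 1.10266753415745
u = 1.24090101812939 - 0.303547752604356*y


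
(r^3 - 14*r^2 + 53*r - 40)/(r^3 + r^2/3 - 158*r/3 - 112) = 3*(r^2 - 6*r + 5)/(3*r^2 + 25*r + 42)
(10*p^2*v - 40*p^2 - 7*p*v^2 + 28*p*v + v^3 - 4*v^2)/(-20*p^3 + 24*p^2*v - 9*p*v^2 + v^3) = (4 - v)/(2*p - v)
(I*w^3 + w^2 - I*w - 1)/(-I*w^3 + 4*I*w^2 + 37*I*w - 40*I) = (-w^2 + w*(-1 + I) + I)/(w^2 - 3*w - 40)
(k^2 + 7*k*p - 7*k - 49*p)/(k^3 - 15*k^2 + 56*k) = (k + 7*p)/(k*(k - 8))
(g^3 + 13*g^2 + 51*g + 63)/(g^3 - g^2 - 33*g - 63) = (g + 7)/(g - 7)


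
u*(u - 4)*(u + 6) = u^3 + 2*u^2 - 24*u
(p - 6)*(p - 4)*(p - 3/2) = p^3 - 23*p^2/2 + 39*p - 36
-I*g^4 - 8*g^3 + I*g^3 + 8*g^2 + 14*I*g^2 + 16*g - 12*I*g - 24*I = (g - 2)*(g - 6*I)*(g - 2*I)*(-I*g - I)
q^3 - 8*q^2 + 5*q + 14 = (q - 7)*(q - 2)*(q + 1)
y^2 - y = y*(y - 1)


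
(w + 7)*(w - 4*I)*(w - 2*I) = w^3 + 7*w^2 - 6*I*w^2 - 8*w - 42*I*w - 56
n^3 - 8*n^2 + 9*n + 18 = (n - 6)*(n - 3)*(n + 1)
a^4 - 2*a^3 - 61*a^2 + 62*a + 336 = (a - 8)*(a - 3)*(a + 2)*(a + 7)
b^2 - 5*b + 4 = (b - 4)*(b - 1)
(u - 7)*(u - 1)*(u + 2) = u^3 - 6*u^2 - 9*u + 14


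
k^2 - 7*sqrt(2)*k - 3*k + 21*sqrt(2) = (k - 3)*(k - 7*sqrt(2))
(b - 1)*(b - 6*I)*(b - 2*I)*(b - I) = b^4 - b^3 - 9*I*b^3 - 20*b^2 + 9*I*b^2 + 20*b + 12*I*b - 12*I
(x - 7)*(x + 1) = x^2 - 6*x - 7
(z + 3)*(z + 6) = z^2 + 9*z + 18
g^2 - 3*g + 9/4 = (g - 3/2)^2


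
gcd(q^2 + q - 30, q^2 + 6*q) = q + 6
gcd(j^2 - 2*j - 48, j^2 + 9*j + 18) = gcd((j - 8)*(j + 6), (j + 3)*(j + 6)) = j + 6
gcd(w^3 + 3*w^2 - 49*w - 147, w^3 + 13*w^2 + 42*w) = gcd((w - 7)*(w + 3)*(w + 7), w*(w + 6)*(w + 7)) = w + 7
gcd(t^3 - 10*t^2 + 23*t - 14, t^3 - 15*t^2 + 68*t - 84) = t^2 - 9*t + 14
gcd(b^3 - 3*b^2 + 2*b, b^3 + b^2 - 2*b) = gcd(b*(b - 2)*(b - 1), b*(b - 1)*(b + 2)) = b^2 - b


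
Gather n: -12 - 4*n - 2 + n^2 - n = n^2 - 5*n - 14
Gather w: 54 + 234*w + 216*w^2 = 216*w^2 + 234*w + 54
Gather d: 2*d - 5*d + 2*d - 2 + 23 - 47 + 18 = -d - 8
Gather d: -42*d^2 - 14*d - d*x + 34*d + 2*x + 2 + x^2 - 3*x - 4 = -42*d^2 + d*(20 - x) + x^2 - x - 2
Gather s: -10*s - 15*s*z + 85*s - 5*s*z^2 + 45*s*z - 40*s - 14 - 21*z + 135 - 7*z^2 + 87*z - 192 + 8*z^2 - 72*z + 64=s*(-5*z^2 + 30*z + 35) + z^2 - 6*z - 7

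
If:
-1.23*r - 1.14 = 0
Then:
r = -0.93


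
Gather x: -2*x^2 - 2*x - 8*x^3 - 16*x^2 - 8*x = -8*x^3 - 18*x^2 - 10*x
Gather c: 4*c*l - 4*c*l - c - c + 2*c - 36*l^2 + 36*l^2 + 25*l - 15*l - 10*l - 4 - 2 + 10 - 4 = 0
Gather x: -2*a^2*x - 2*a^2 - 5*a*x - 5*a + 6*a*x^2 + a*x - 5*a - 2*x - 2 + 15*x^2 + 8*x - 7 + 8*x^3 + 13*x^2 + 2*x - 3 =-2*a^2 - 10*a + 8*x^3 + x^2*(6*a + 28) + x*(-2*a^2 - 4*a + 8) - 12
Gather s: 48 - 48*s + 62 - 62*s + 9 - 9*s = 119 - 119*s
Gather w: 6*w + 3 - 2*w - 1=4*w + 2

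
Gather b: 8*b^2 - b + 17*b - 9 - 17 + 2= 8*b^2 + 16*b - 24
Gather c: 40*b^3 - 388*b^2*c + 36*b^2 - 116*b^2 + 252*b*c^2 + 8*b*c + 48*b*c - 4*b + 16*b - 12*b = 40*b^3 - 80*b^2 + 252*b*c^2 + c*(-388*b^2 + 56*b)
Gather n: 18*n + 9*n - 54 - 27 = 27*n - 81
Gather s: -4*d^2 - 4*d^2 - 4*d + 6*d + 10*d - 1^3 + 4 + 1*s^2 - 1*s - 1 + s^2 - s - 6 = -8*d^2 + 12*d + 2*s^2 - 2*s - 4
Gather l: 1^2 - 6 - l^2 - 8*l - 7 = -l^2 - 8*l - 12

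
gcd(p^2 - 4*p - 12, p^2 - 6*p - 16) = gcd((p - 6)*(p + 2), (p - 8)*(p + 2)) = p + 2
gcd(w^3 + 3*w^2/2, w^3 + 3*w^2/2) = w^3 + 3*w^2/2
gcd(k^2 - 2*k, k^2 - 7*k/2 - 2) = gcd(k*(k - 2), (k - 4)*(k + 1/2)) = 1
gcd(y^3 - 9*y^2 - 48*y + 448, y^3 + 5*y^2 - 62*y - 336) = y^2 - y - 56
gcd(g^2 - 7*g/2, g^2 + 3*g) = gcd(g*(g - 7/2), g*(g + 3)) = g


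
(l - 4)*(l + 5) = l^2 + l - 20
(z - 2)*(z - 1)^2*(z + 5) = z^4 + z^3 - 15*z^2 + 23*z - 10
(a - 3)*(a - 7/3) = a^2 - 16*a/3 + 7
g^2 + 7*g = g*(g + 7)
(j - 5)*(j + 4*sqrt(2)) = j^2 - 5*j + 4*sqrt(2)*j - 20*sqrt(2)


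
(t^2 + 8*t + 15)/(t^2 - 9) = (t + 5)/(t - 3)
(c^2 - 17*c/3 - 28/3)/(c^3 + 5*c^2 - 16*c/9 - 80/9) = 3*(c - 7)/(3*c^2 + 11*c - 20)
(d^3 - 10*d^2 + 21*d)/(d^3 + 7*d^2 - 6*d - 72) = d*(d - 7)/(d^2 + 10*d + 24)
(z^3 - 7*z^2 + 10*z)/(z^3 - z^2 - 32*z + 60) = z/(z + 6)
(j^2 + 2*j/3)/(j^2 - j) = (j + 2/3)/(j - 1)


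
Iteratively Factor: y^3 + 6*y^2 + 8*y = (y + 4)*(y^2 + 2*y) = (y + 2)*(y + 4)*(y)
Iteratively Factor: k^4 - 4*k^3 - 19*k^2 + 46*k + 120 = (k - 5)*(k^3 + k^2 - 14*k - 24) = (k - 5)*(k - 4)*(k^2 + 5*k + 6) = (k - 5)*(k - 4)*(k + 2)*(k + 3)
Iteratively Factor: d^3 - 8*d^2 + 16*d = (d)*(d^2 - 8*d + 16) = d*(d - 4)*(d - 4)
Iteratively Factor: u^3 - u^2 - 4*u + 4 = (u - 1)*(u^2 - 4) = (u - 2)*(u - 1)*(u + 2)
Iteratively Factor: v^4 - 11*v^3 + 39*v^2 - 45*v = (v - 5)*(v^3 - 6*v^2 + 9*v) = (v - 5)*(v - 3)*(v^2 - 3*v) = (v - 5)*(v - 3)^2*(v)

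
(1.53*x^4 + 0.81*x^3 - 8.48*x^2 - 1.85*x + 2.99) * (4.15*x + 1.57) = 6.3495*x^5 + 5.7636*x^4 - 33.9203*x^3 - 20.9911*x^2 + 9.504*x + 4.6943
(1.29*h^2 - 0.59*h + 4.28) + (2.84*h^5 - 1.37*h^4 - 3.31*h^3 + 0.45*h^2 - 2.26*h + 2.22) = 2.84*h^5 - 1.37*h^4 - 3.31*h^3 + 1.74*h^2 - 2.85*h + 6.5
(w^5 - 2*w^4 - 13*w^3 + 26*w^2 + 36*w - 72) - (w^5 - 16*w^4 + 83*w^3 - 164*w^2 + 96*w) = 14*w^4 - 96*w^3 + 190*w^2 - 60*w - 72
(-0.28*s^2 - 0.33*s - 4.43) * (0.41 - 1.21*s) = 0.3388*s^3 + 0.2845*s^2 + 5.225*s - 1.8163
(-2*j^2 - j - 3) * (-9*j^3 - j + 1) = 18*j^5 + 9*j^4 + 29*j^3 - j^2 + 2*j - 3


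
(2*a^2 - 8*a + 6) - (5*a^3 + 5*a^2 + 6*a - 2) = -5*a^3 - 3*a^2 - 14*a + 8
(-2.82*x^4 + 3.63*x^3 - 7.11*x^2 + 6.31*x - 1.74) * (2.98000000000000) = -8.4036*x^4 + 10.8174*x^3 - 21.1878*x^2 + 18.8038*x - 5.1852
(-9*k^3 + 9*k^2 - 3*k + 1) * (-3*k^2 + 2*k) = 27*k^5 - 45*k^4 + 27*k^3 - 9*k^2 + 2*k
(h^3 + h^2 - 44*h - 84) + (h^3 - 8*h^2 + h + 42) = 2*h^3 - 7*h^2 - 43*h - 42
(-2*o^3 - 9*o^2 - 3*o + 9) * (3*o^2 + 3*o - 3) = -6*o^5 - 33*o^4 - 30*o^3 + 45*o^2 + 36*o - 27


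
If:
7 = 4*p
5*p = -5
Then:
No Solution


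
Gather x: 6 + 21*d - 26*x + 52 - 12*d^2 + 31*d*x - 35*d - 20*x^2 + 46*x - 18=-12*d^2 - 14*d - 20*x^2 + x*(31*d + 20) + 40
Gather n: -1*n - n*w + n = -n*w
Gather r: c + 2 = c + 2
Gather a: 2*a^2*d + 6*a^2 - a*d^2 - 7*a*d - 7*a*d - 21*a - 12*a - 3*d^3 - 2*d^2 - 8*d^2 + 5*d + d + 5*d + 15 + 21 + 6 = a^2*(2*d + 6) + a*(-d^2 - 14*d - 33) - 3*d^3 - 10*d^2 + 11*d + 42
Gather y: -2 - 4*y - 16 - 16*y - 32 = -20*y - 50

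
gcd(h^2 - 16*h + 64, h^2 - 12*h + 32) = h - 8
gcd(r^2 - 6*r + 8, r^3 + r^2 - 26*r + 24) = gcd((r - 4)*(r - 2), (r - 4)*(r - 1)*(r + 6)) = r - 4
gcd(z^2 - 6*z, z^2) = z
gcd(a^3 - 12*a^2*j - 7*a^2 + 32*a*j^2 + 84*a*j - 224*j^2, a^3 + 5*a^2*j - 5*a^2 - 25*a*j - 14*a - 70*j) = a - 7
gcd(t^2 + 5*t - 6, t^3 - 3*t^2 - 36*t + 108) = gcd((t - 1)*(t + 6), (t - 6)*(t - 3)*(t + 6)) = t + 6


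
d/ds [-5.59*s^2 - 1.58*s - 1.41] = -11.18*s - 1.58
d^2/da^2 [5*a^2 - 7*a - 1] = 10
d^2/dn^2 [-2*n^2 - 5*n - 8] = -4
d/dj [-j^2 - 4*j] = -2*j - 4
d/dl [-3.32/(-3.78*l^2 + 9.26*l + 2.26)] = (30.7432 - 25.0992*l)/(-3.78*l^2 + 9.26*l + 2.26)^2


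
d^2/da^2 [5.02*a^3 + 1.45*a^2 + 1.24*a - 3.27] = 30.12*a + 2.9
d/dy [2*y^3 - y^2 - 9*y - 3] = 6*y^2 - 2*y - 9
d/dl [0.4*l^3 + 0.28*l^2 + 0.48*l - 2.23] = 1.2*l^2 + 0.56*l + 0.48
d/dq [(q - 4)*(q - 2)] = 2*q - 6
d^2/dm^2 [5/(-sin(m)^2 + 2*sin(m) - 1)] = 10*(2*sin(m) + 3)/(sin(m) - 1)^3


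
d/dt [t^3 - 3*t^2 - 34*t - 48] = 3*t^2 - 6*t - 34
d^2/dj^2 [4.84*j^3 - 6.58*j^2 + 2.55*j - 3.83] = 29.04*j - 13.16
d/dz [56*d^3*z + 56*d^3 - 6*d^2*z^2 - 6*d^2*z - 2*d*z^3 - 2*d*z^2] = 2*d*(28*d^2 - 6*d*z - 3*d - 3*z^2 - 2*z)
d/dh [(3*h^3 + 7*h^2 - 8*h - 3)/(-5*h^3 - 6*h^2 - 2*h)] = (17*h^4 - 92*h^3 - 107*h^2 - 36*h - 6)/(h^2*(25*h^4 + 60*h^3 + 56*h^2 + 24*h + 4))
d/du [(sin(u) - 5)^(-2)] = -2*cos(u)/(sin(u) - 5)^3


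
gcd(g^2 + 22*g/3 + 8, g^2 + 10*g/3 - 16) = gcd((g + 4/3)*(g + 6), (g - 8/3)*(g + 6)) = g + 6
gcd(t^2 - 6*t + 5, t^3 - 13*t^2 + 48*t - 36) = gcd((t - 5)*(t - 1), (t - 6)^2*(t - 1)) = t - 1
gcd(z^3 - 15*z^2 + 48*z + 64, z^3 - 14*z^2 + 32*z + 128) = z^2 - 16*z + 64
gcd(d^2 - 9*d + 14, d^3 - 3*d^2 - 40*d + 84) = d^2 - 9*d + 14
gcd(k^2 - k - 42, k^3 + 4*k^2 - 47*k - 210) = k^2 - k - 42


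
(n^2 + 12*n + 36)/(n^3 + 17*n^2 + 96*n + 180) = 1/(n + 5)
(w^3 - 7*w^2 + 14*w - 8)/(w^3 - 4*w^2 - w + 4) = (w - 2)/(w + 1)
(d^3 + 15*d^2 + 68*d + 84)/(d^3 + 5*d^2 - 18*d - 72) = (d^2 + 9*d + 14)/(d^2 - d - 12)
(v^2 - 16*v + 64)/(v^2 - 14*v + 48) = (v - 8)/(v - 6)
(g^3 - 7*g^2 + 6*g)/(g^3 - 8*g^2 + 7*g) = (g - 6)/(g - 7)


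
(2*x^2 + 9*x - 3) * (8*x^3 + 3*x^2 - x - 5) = 16*x^5 + 78*x^4 + x^3 - 28*x^2 - 42*x + 15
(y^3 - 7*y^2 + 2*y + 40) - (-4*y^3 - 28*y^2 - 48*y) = 5*y^3 + 21*y^2 + 50*y + 40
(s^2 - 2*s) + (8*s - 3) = s^2 + 6*s - 3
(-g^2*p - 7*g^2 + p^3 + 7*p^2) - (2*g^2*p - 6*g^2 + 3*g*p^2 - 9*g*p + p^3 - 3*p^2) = -3*g^2*p - g^2 - 3*g*p^2 + 9*g*p + 10*p^2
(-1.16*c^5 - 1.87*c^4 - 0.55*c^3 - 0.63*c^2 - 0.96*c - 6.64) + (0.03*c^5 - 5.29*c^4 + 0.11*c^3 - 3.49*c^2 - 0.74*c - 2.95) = -1.13*c^5 - 7.16*c^4 - 0.44*c^3 - 4.12*c^2 - 1.7*c - 9.59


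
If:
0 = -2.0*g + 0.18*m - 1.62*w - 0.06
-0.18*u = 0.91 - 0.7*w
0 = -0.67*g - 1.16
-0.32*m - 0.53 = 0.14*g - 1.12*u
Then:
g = -1.73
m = -19.51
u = -5.32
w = -0.07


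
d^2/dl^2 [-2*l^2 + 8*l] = -4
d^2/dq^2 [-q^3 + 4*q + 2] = -6*q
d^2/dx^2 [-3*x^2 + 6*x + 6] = -6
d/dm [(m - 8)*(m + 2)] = 2*m - 6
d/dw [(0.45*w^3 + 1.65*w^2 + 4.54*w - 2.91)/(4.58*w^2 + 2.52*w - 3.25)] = (2.061*w^4 + 2.268*w^3 - 21.0227*w^2 + 15.9306*w - 7.4218)/(20.9764*w^4 + 23.0832*w^3 - 23.4196*w^2 - 16.38*w + 10.5625)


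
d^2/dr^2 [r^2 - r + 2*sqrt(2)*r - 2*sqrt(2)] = 2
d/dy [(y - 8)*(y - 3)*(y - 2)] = 3*y^2 - 26*y + 46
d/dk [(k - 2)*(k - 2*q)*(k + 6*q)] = 3*k^2 + 8*k*q - 4*k - 12*q^2 - 8*q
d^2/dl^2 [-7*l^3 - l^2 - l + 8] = -42*l - 2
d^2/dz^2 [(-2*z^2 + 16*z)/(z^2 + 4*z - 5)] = 12*(4*z^3 - 5*z^2 + 40*z + 45)/(z^6 + 12*z^5 + 33*z^4 - 56*z^3 - 165*z^2 + 300*z - 125)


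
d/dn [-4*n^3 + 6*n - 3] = 6 - 12*n^2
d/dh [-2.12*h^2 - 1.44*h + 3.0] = -4.24*h - 1.44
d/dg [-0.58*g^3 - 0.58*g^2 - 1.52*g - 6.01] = -1.74*g^2 - 1.16*g - 1.52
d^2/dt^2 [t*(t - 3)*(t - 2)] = 6*t - 10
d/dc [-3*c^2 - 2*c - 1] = -6*c - 2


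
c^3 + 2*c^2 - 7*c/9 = c*(c - 1/3)*(c + 7/3)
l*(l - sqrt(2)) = l^2 - sqrt(2)*l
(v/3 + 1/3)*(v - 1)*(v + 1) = v^3/3 + v^2/3 - v/3 - 1/3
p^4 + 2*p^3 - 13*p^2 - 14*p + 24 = (p - 3)*(p - 1)*(p + 2)*(p + 4)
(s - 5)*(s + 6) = s^2 + s - 30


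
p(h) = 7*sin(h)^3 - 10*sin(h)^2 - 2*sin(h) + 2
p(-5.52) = -1.85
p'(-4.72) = -0.01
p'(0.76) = -4.21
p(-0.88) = -5.60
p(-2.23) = -6.13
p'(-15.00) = -15.11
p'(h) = 21*sin(h)^2*cos(h) - 20*sin(h)*cos(h) - 2*cos(h)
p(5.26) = -7.94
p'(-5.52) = -4.18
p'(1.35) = -0.33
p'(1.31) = -0.44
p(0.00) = 2.00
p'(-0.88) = 16.50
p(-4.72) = -3.00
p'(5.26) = 15.82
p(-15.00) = -2.85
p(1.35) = -2.97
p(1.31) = -2.95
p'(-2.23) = -16.50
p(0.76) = -1.84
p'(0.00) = -2.00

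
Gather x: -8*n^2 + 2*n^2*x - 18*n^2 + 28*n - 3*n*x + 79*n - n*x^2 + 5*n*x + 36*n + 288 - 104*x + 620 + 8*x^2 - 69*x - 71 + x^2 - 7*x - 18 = -26*n^2 + 143*n + x^2*(9 - n) + x*(2*n^2 + 2*n - 180) + 819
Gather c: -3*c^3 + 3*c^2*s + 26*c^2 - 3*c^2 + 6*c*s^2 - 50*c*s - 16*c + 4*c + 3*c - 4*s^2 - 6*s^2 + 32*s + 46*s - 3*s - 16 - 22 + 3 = -3*c^3 + c^2*(3*s + 23) + c*(6*s^2 - 50*s - 9) - 10*s^2 + 75*s - 35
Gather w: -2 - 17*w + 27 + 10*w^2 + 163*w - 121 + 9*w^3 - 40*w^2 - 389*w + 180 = 9*w^3 - 30*w^2 - 243*w + 84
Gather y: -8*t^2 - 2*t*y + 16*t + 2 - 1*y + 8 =-8*t^2 + 16*t + y*(-2*t - 1) + 10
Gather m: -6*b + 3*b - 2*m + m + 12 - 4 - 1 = -3*b - m + 7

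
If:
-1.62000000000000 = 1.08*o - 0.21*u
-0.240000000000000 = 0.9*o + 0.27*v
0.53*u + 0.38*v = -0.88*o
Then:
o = -1.60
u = -0.53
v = 4.46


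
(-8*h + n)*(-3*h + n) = 24*h^2 - 11*h*n + n^2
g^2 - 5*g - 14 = (g - 7)*(g + 2)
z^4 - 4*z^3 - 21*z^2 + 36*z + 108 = (z - 6)*(z - 3)*(z + 2)*(z + 3)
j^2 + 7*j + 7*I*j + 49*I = (j + 7)*(j + 7*I)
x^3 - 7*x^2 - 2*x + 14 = (x - 7)*(x - sqrt(2))*(x + sqrt(2))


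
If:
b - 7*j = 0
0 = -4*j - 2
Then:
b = -7/2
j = -1/2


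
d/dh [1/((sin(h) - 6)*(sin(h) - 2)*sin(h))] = (-3*cos(h) + 16/tan(h) - 12*cos(h)/sin(h)^2)/((sin(h) - 6)^2*(sin(h) - 2)^2)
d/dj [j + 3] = 1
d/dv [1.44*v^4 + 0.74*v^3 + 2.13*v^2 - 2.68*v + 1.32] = 5.76*v^3 + 2.22*v^2 + 4.26*v - 2.68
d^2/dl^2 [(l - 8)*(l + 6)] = 2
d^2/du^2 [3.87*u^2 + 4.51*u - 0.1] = 7.74000000000000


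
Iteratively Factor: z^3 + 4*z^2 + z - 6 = (z + 2)*(z^2 + 2*z - 3) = (z - 1)*(z + 2)*(z + 3)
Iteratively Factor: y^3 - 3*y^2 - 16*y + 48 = (y - 3)*(y^2 - 16) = (y - 3)*(y + 4)*(y - 4)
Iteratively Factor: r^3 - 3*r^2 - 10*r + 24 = (r + 3)*(r^2 - 6*r + 8) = (r - 2)*(r + 3)*(r - 4)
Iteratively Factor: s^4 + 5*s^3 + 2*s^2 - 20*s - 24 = (s + 3)*(s^3 + 2*s^2 - 4*s - 8) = (s + 2)*(s + 3)*(s^2 - 4) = (s - 2)*(s + 2)*(s + 3)*(s + 2)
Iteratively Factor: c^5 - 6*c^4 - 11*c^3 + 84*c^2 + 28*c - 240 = (c - 4)*(c^4 - 2*c^3 - 19*c^2 + 8*c + 60) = (c - 5)*(c - 4)*(c^3 + 3*c^2 - 4*c - 12) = (c - 5)*(c - 4)*(c + 3)*(c^2 - 4) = (c - 5)*(c - 4)*(c - 2)*(c + 3)*(c + 2)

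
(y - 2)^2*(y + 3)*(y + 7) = y^4 + 6*y^3 - 15*y^2 - 44*y + 84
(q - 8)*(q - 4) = q^2 - 12*q + 32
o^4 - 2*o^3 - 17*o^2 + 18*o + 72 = (o - 4)*(o - 3)*(o + 2)*(o + 3)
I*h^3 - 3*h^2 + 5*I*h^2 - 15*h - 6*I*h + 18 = (h + 6)*(h + 3*I)*(I*h - I)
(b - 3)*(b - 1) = b^2 - 4*b + 3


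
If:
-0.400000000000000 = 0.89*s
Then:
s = -0.45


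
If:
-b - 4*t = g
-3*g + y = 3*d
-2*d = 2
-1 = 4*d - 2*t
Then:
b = 5 - y/3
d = -1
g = y/3 + 1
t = -3/2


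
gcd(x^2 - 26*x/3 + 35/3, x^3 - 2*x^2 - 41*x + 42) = x - 7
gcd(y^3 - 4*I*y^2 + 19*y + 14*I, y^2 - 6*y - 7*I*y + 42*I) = y - 7*I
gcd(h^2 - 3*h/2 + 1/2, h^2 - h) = h - 1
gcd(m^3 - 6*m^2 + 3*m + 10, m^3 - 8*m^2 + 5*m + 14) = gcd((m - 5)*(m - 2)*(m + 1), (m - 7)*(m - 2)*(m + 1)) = m^2 - m - 2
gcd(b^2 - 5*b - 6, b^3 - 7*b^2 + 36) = b - 6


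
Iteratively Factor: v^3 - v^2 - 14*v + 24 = (v - 2)*(v^2 + v - 12) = (v - 3)*(v - 2)*(v + 4)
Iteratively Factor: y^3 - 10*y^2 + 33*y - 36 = (y - 4)*(y^2 - 6*y + 9) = (y - 4)*(y - 3)*(y - 3)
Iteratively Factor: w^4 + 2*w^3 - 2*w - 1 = (w + 1)*(w^3 + w^2 - w - 1) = (w + 1)^2*(w^2 - 1) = (w - 1)*(w + 1)^2*(w + 1)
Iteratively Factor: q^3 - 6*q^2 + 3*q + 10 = (q - 5)*(q^2 - q - 2) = (q - 5)*(q - 2)*(q + 1)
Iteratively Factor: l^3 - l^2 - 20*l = (l + 4)*(l^2 - 5*l) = (l - 5)*(l + 4)*(l)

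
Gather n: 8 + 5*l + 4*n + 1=5*l + 4*n + 9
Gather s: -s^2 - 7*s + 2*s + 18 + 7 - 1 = -s^2 - 5*s + 24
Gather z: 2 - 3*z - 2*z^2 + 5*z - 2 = -2*z^2 + 2*z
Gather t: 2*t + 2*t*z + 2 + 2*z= t*(2*z + 2) + 2*z + 2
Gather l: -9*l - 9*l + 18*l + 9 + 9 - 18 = 0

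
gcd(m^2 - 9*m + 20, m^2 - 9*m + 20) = m^2 - 9*m + 20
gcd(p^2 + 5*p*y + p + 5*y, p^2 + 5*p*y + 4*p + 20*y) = p + 5*y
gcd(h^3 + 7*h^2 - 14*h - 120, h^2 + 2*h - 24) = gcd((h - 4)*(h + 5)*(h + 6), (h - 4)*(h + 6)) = h^2 + 2*h - 24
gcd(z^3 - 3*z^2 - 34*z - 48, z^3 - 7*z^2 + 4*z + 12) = 1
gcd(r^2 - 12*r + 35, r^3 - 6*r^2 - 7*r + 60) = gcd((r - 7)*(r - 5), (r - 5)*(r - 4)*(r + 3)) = r - 5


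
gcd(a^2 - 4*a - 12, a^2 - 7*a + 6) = a - 6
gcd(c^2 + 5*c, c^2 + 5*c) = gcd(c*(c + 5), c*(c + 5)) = c^2 + 5*c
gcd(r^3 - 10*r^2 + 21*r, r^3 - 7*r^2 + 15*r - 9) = r - 3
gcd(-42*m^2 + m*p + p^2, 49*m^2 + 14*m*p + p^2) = 7*m + p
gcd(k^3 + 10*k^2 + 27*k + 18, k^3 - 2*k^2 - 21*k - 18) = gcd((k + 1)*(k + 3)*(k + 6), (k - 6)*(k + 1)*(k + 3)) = k^2 + 4*k + 3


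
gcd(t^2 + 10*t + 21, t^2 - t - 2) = 1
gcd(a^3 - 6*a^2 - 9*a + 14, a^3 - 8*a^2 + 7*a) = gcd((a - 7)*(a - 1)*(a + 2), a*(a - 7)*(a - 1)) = a^2 - 8*a + 7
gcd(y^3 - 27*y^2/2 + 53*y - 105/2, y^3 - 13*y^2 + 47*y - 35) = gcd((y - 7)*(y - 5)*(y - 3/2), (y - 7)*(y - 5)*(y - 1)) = y^2 - 12*y + 35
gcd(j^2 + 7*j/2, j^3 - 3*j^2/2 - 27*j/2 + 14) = j + 7/2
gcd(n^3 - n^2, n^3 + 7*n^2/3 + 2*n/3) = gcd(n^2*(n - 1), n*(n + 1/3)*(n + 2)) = n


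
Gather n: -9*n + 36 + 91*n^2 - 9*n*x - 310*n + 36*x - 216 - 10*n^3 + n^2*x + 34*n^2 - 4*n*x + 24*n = -10*n^3 + n^2*(x + 125) + n*(-13*x - 295) + 36*x - 180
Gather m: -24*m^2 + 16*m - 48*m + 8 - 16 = -24*m^2 - 32*m - 8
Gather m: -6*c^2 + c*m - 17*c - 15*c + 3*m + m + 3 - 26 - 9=-6*c^2 - 32*c + m*(c + 4) - 32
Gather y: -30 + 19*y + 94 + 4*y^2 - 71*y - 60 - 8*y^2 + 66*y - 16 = -4*y^2 + 14*y - 12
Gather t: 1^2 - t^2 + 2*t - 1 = -t^2 + 2*t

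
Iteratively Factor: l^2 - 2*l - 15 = (l - 5)*(l + 3)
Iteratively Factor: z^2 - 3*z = (z - 3)*(z)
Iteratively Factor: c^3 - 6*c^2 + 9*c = (c)*(c^2 - 6*c + 9) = c*(c - 3)*(c - 3)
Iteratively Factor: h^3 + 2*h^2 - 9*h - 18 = (h + 2)*(h^2 - 9) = (h - 3)*(h + 2)*(h + 3)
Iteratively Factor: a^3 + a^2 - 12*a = (a)*(a^2 + a - 12) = a*(a - 3)*(a + 4)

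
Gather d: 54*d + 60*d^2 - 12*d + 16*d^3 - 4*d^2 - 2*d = 16*d^3 + 56*d^2 + 40*d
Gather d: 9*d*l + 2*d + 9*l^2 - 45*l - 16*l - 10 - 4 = d*(9*l + 2) + 9*l^2 - 61*l - 14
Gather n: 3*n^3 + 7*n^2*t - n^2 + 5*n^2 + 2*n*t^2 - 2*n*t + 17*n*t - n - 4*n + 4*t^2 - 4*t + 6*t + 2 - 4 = 3*n^3 + n^2*(7*t + 4) + n*(2*t^2 + 15*t - 5) + 4*t^2 + 2*t - 2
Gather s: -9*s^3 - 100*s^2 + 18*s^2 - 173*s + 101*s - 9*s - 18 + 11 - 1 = -9*s^3 - 82*s^2 - 81*s - 8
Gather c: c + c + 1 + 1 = 2*c + 2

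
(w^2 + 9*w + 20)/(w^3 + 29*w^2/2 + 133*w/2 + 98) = 2*(w + 5)/(2*w^2 + 21*w + 49)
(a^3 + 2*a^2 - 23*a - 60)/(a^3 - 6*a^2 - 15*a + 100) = (a + 3)/(a - 5)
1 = 1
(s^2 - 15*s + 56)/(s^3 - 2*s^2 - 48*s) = (s - 7)/(s*(s + 6))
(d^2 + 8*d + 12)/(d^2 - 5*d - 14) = (d + 6)/(d - 7)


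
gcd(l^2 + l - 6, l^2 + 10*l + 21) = l + 3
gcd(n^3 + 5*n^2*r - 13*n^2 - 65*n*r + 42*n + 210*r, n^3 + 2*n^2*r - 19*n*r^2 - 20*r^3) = n + 5*r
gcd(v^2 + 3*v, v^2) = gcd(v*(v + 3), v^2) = v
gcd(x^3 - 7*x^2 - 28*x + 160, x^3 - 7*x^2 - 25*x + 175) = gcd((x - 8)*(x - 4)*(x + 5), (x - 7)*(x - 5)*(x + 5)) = x + 5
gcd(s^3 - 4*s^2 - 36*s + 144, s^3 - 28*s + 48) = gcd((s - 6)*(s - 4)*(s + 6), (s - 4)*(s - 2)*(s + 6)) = s^2 + 2*s - 24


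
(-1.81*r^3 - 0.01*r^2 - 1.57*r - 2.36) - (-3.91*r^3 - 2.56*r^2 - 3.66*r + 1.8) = 2.1*r^3 + 2.55*r^2 + 2.09*r - 4.16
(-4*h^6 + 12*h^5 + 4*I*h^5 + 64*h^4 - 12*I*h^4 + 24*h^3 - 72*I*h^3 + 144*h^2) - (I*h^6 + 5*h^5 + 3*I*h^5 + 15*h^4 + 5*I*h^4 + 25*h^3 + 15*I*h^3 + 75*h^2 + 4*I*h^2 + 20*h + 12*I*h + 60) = -4*h^6 - I*h^6 + 7*h^5 + I*h^5 + 49*h^4 - 17*I*h^4 - h^3 - 87*I*h^3 + 69*h^2 - 4*I*h^2 - 20*h - 12*I*h - 60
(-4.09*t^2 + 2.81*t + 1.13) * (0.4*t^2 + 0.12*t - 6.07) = -1.636*t^4 + 0.6332*t^3 + 25.6155*t^2 - 16.9211*t - 6.8591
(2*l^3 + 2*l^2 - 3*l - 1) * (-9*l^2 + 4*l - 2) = -18*l^5 - 10*l^4 + 31*l^3 - 7*l^2 + 2*l + 2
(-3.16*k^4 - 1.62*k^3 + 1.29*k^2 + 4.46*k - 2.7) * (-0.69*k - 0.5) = 2.1804*k^5 + 2.6978*k^4 - 0.0800999999999999*k^3 - 3.7224*k^2 - 0.367*k + 1.35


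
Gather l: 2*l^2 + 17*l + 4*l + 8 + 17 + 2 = 2*l^2 + 21*l + 27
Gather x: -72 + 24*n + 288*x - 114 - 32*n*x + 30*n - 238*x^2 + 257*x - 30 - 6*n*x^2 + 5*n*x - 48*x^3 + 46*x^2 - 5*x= 54*n - 48*x^3 + x^2*(-6*n - 192) + x*(540 - 27*n) - 216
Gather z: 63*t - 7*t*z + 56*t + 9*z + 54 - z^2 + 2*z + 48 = 119*t - z^2 + z*(11 - 7*t) + 102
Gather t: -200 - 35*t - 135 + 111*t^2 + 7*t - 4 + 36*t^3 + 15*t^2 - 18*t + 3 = 36*t^3 + 126*t^2 - 46*t - 336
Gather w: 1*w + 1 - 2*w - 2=-w - 1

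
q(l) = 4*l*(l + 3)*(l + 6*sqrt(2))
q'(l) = 4*l*(l + 3) + 4*l*(l + 6*sqrt(2)) + 4*(l + 3)*(l + 6*sqrt(2))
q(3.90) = 1333.15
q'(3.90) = 642.68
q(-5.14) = 147.19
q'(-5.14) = -53.42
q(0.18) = 19.84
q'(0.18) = 118.75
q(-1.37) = -63.56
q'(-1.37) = -1.53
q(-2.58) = -25.60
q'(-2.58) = -55.36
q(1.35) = 231.03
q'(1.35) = 247.73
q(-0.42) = -34.96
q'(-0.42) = 65.35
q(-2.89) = -7.11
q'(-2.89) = -63.49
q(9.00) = 7553.64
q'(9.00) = 1900.76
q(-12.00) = -1518.36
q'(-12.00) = 727.24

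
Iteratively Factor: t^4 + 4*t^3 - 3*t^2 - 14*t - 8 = (t + 1)*(t^3 + 3*t^2 - 6*t - 8) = (t + 1)*(t + 4)*(t^2 - t - 2) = (t + 1)^2*(t + 4)*(t - 2)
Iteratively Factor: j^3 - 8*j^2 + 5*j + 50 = (j - 5)*(j^2 - 3*j - 10) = (j - 5)^2*(j + 2)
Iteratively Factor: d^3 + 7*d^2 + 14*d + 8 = (d + 1)*(d^2 + 6*d + 8) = (d + 1)*(d + 4)*(d + 2)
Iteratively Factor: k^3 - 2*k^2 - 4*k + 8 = (k - 2)*(k^2 - 4) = (k - 2)*(k + 2)*(k - 2)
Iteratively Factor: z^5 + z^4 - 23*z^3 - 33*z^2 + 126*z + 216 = (z - 3)*(z^4 + 4*z^3 - 11*z^2 - 66*z - 72) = (z - 4)*(z - 3)*(z^3 + 8*z^2 + 21*z + 18) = (z - 4)*(z - 3)*(z + 2)*(z^2 + 6*z + 9) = (z - 4)*(z - 3)*(z + 2)*(z + 3)*(z + 3)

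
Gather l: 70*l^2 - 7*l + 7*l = 70*l^2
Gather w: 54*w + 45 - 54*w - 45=0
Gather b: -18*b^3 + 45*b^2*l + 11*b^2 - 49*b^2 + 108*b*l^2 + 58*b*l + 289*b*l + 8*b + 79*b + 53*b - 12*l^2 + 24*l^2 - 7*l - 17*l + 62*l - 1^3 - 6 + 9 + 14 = -18*b^3 + b^2*(45*l - 38) + b*(108*l^2 + 347*l + 140) + 12*l^2 + 38*l + 16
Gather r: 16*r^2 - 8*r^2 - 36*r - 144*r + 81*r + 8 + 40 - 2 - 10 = 8*r^2 - 99*r + 36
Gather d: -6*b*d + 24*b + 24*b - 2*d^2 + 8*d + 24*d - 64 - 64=48*b - 2*d^2 + d*(32 - 6*b) - 128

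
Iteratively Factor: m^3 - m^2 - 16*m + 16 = (m - 4)*(m^2 + 3*m - 4) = (m - 4)*(m + 4)*(m - 1)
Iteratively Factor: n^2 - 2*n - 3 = (n - 3)*(n + 1)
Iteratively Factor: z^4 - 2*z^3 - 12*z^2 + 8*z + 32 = (z + 2)*(z^3 - 4*z^2 - 4*z + 16) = (z + 2)^2*(z^2 - 6*z + 8) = (z - 4)*(z + 2)^2*(z - 2)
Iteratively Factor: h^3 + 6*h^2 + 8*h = (h)*(h^2 + 6*h + 8) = h*(h + 4)*(h + 2)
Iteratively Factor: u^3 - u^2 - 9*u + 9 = (u - 3)*(u^2 + 2*u - 3) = (u - 3)*(u + 3)*(u - 1)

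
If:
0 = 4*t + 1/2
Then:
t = -1/8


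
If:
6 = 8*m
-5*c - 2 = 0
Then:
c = -2/5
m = 3/4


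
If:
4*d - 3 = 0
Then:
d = 3/4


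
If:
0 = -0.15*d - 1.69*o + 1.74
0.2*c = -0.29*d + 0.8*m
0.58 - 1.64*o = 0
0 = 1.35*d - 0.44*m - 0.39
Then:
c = 78.87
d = 7.62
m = 22.48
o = 0.35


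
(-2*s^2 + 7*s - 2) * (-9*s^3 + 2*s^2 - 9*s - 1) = 18*s^5 - 67*s^4 + 50*s^3 - 65*s^2 + 11*s + 2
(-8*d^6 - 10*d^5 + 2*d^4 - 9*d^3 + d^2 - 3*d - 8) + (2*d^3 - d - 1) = -8*d^6 - 10*d^5 + 2*d^4 - 7*d^3 + d^2 - 4*d - 9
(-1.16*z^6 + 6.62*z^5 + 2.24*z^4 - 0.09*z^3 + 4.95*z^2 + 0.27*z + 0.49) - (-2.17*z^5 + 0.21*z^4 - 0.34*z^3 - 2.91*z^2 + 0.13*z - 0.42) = -1.16*z^6 + 8.79*z^5 + 2.03*z^4 + 0.25*z^3 + 7.86*z^2 + 0.14*z + 0.91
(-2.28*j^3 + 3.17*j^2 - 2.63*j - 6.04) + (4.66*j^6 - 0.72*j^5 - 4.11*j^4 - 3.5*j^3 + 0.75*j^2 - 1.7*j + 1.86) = 4.66*j^6 - 0.72*j^5 - 4.11*j^4 - 5.78*j^3 + 3.92*j^2 - 4.33*j - 4.18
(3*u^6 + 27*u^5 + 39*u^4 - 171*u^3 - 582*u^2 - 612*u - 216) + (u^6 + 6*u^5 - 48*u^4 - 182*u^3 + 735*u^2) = 4*u^6 + 33*u^5 - 9*u^4 - 353*u^3 + 153*u^2 - 612*u - 216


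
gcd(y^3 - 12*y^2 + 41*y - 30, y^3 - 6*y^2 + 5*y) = y^2 - 6*y + 5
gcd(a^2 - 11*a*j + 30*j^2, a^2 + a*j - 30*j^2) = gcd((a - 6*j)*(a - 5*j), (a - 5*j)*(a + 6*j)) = a - 5*j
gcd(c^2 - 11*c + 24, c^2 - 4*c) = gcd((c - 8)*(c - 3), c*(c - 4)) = 1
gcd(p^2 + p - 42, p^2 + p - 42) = p^2 + p - 42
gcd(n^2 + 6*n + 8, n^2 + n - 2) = n + 2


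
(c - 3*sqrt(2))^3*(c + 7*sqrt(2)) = c^4 - 2*sqrt(2)*c^3 - 72*c^2 + 324*sqrt(2)*c - 756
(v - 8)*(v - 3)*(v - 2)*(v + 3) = v^4 - 10*v^3 + 7*v^2 + 90*v - 144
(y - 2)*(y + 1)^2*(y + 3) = y^4 + 3*y^3 - 3*y^2 - 11*y - 6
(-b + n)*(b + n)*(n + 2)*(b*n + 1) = -b^3*n^2 - 2*b^3*n - b^2*n - 2*b^2 + b*n^4 + 2*b*n^3 + n^3 + 2*n^2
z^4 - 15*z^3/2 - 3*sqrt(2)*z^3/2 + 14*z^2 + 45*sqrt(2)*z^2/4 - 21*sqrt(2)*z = z*(z - 4)*(z - 7/2)*(z - 3*sqrt(2)/2)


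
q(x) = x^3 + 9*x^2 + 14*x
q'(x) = 3*x^2 + 18*x + 14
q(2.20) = 85.01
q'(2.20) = 68.12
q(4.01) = 265.34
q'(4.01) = 134.42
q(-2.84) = 9.92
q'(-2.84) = -12.92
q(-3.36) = 16.63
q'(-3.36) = -12.61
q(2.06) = 75.77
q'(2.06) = 63.81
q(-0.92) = -6.04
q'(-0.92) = -0.02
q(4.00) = 264.00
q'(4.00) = 134.00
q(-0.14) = -1.79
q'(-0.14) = 11.54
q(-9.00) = -126.00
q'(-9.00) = 95.00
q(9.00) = 1584.00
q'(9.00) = 419.00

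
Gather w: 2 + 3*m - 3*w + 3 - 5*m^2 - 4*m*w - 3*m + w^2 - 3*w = -5*m^2 + w^2 + w*(-4*m - 6) + 5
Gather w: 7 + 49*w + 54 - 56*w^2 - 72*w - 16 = -56*w^2 - 23*w + 45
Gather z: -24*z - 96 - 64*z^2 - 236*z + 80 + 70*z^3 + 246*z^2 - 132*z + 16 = 70*z^3 + 182*z^2 - 392*z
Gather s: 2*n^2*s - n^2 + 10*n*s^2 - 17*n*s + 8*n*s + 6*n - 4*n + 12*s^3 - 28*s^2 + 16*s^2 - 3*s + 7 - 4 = -n^2 + 2*n + 12*s^3 + s^2*(10*n - 12) + s*(2*n^2 - 9*n - 3) + 3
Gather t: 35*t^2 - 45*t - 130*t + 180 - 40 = 35*t^2 - 175*t + 140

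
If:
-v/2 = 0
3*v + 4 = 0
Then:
No Solution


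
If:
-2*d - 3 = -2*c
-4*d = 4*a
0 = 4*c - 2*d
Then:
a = 3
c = -3/2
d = -3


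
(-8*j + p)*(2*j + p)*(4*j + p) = -64*j^3 - 40*j^2*p - 2*j*p^2 + p^3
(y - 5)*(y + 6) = y^2 + y - 30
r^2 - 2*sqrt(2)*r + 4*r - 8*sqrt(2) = (r + 4)*(r - 2*sqrt(2))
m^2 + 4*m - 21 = (m - 3)*(m + 7)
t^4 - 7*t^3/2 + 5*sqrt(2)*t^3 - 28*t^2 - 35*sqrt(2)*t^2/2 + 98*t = t*(t - 7/2)*(t - 2*sqrt(2))*(t + 7*sqrt(2))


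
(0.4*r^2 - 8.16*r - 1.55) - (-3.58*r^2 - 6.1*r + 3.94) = 3.98*r^2 - 2.06*r - 5.49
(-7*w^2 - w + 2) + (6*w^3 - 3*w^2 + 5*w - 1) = 6*w^3 - 10*w^2 + 4*w + 1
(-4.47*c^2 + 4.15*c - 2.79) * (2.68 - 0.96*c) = 4.2912*c^3 - 15.9636*c^2 + 13.8004*c - 7.4772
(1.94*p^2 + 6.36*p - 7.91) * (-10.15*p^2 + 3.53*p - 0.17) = -19.691*p^4 - 57.7058*p^3 + 102.4075*p^2 - 29.0035*p + 1.3447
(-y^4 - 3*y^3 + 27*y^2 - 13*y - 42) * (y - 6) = -y^5 + 3*y^4 + 45*y^3 - 175*y^2 + 36*y + 252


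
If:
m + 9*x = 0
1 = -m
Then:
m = -1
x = 1/9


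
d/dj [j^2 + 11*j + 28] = 2*j + 11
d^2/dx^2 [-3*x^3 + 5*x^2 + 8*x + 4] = 10 - 18*x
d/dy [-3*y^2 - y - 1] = -6*y - 1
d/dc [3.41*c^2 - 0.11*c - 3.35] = 6.82*c - 0.11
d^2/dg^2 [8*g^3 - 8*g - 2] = 48*g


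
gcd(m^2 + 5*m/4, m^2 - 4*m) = m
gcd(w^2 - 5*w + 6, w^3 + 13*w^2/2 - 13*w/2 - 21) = w - 2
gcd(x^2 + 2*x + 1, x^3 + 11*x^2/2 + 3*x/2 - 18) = 1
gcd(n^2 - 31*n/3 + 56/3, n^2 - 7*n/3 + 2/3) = 1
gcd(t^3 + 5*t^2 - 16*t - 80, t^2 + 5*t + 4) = t + 4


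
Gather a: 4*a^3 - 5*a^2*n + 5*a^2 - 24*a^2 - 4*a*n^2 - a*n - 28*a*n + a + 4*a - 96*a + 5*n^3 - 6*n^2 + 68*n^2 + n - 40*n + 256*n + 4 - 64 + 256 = 4*a^3 + a^2*(-5*n - 19) + a*(-4*n^2 - 29*n - 91) + 5*n^3 + 62*n^2 + 217*n + 196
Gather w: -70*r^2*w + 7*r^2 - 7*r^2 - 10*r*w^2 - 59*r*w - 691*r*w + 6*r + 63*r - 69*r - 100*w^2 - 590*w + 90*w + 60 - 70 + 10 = w^2*(-10*r - 100) + w*(-70*r^2 - 750*r - 500)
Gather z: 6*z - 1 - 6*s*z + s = s + z*(6 - 6*s) - 1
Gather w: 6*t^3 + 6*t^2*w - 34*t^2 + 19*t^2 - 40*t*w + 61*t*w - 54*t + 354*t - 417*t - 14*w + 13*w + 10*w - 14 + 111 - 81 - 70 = 6*t^3 - 15*t^2 - 117*t + w*(6*t^2 + 21*t + 9) - 54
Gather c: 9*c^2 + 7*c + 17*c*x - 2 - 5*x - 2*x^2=9*c^2 + c*(17*x + 7) - 2*x^2 - 5*x - 2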